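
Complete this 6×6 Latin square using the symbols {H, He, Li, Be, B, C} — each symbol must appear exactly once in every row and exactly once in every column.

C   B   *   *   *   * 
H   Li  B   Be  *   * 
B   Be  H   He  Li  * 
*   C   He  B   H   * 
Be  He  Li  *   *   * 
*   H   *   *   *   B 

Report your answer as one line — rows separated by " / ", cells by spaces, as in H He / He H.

row 1 has {B,C}; column 3 has {H,He,Li,B} — only Be is left for (r1,c3).
row 1 has {Be,B,C}; column 5 has {H,Li} — only He is left for (r1,c5).
row 2 has {H,Li,Be,B}; column 5 has {H,He,Li} — only C is left for (r2,c5).
row 2 has {H,Li,Be,B,C}; column 6 has {B} — only He is left for (r2,c6).
row 3 has {H,He,Li,Be,B}; column 6 has {He,B} — only C is left for (r3,c6).
row 4 has {H,He,B,C}; column 1 has {H,Be,B,C} — only Li is left for (r4,c1).
row 4 has {H,He,Li,B,C}; column 6 has {He,B,C} — only Be is left for (r4,c6).
row 5 has {He,Li,Be}; column 5 has {H,He,Li,C} — only B is left for (r5,c5).
row 5 has {He,Li,Be,B}; column 6 has {He,Be,B,C} — only H is left for (r5,c6).
row 6 has {H,B}; column 1 has {H,Li,Be,B,C} — only He is left for (r6,c1).
row 6 has {H,He,B}; column 3 has {H,He,Li,Be,B} — only C is left for (r6,c3).
row 6 has {H,He,B,C}; column 4 has {He,Be,B} — only Li is left for (r6,c4).
row 6 has {H,He,Li,B,C}; column 5 has {H,He,Li,B,C} — only Be is left for (r6,c5).
row 1 has {He,Be,B,C}; column 4 has {He,Li,Be,B} — only H is left for (r1,c4).
row 1 has {H,He,Be,B,C}; column 6 has {H,He,Be,B,C} — only Li is left for (r1,c6).
row 5 has {H,He,Li,Be,B}; column 4 has {H,He,Li,Be,B} — only C is left for (r5,c4).

C B Be H He Li / H Li B Be C He / B Be H He Li C / Li C He B H Be / Be He Li C B H / He H C Li Be B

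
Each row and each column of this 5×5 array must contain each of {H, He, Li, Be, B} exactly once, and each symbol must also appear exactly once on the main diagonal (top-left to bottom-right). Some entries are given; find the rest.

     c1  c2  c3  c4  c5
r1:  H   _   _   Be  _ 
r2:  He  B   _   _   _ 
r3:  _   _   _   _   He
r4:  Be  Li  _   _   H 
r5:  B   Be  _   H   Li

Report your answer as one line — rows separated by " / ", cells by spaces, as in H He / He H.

H He Li Be B / He B H Li Be / Li H Be B He / Be Li B He H / B Be He H Li

row 1 has {H,Be}; column 2 has {Li,Be,B} — only He is left for (r1,c2).
row 1 has {H,He,Be}; column 5 has {H,He,Li} — only B is left for (r1,c5).
row 2 has {He,B}; column 4 has {H,Be} — only Li is left for (r2,c4).
row 2 has {He,Li,B}; column 5 has {H,He,Li,B} — only Be is left for (r2,c5).
row 3 has {He}; column 1 has {H,He,Be,B} — only Li is left for (r3,c1).
row 3 has {He,Li}; column 2 has {He,Li,Be,B} — only H is left for (r3,c2).
row 3 has {H,He,Li}; column 3 is empty so far; the diagonal has {H,Li,B} — only Be is left for (r3,c3).
row 3 has {H,He,Li,Be}; column 4 has {H,Li,Be} — only B is left for (r3,c4).
row 4 has {H,Li,Be}; column 4 has {H,Li,Be,B}; the diagonal has {H,Li,Be,B} — only He is left for (r4,c4).
row 5 has {H,Li,Be,B}; column 3 has {Be} — only He is left for (r5,c3).
row 1 has {H,He,Be,B}; column 3 has {He,Be} — only Li is left for (r1,c3).
row 2 has {He,Li,Be,B}; column 3 has {He,Li,Be} — only H is left for (r2,c3).
row 4 has {H,He,Li,Be}; column 3 has {H,He,Li,Be} — only B is left for (r4,c3).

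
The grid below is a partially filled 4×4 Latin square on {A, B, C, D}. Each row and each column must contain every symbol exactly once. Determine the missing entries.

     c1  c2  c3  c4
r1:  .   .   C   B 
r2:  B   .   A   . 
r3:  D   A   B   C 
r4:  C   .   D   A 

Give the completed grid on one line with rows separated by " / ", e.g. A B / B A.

A D C B / B C A D / D A B C / C B D A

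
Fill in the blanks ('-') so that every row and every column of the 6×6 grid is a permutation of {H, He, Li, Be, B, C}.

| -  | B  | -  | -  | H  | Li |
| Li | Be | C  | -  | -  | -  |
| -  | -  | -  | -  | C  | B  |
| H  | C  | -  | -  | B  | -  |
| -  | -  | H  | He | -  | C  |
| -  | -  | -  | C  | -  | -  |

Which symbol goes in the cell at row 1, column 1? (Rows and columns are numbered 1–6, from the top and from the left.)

C

row 1 has {H,Li,B}; column 4 has {He,C} — only Be is left for (r1,c4).
row 2 has {Li,Be,C}; column 5 has {H,B,C} — only He is left for (r2,c5).
row 2 has {He,Li,Be,C}; column 6 has {Li,B,C} — only H is left for (r2,c6).
row 4 has {H,B,C}; column 4 has {He,Be,C} — only Li is left for (r4,c4).
row 5 has {H,He,C}; column 2 has {Be,B,C} — only Li is left for (r5,c2).
row 5 has {H,He,Li,C}; column 5 has {H,He,B,C} — only Be is left for (r5,c5).
row 6 has {C}; column 5 has {H,He,Be,B,C} — only Li is left for (r6,c5).
row 1 has {H,Li,Be,B}; column 3 has {H,C} — only He is left for (r1,c3).
row 2 has {H,He,Li,Be,C}; column 4 has {He,Li,Be,C} — only B is left for (r2,c4).
row 3 has {B,C}; column 4 has {He,Li,Be,B,C} — only H is left for (r3,c4).
row 4 has {H,Li,B,C}; column 3 has {H,He,C} — only Be is left for (r4,c3).
row 4 has {H,Li,Be,B,C}; column 6 has {H,Li,B,C} — only He is left for (r4,c6).
row 5 has {H,He,Li,Be,C}; column 1 has {H,Li} — only B is left for (r5,c1).
row 6 has {Li,C}; column 3 has {H,He,Be,C} — only B is left for (r6,c3).
row 6 has {Li,B,C}; column 6 has {H,He,Li,B,C} — only Be is left for (r6,c6).
row 1 has {H,He,Li,Be,B}; column 1 has {H,Li,B} — only C is left for (r1,c1).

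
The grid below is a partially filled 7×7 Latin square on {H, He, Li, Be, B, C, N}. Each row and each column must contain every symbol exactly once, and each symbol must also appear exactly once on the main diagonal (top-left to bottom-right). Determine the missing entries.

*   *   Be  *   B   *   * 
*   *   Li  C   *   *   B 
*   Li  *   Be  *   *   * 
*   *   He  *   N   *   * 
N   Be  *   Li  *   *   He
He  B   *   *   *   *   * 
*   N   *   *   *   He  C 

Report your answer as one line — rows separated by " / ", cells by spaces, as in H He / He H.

Cell (r5,c5): row 5 has {He,Li,Be,N}; column 5 has {B,N}; the diagonal has {C} → H.
Cell (r1,c1): row 1 has {Be,B}; column 1 has {He,N}; the diagonal has {H,C} → Li.
Cell (r2,c2): row 2 has {Li,B,C}; column 2 has {Li,Be,B,N}; the diagonal has {H,Li,C} → He.
Cell (r2,c5): row 2 has {He,Li,B,C}; column 5 has {H,B,N} → Be.
Cell (r4,c4): row 4 has {He,N}; column 4 has {Li,Be,C}; the diagonal has {H,He,Li,C} → B.
Cell (r7,c4): row 7 has {He,C,N}; column 4 has {Li,Be,B,C} → H.
Cell (r7,c5): row 7 has {H,He,C,N}; column 5 has {H,Be,B,N} → Li.
Cell (r2,c1): row 2 has {He,Li,Be,B,C}; column 1 has {He,Li,N} → H.
Cell (r2,c6): row 2 has {H,He,Li,Be,B,C}; column 6 has {He} → N.
Cell (r3,c3): row 3 has {Li,Be}; column 3 has {He,Li,Be}; the diagonal has {H,He,Li,B,C} → N.
Cell (r3,c7): row 3 has {Li,Be,N}; column 7 has {He,B,C} → H.
Cell (r6,c4): row 6 has {He,B}; column 4 has {H,Li,Be,B,C} → N.
Cell (r6,c5): row 6 has {He,B,N}; column 5 has {H,Li,Be,B,N} → C.
Cell (r6,c6): row 6 has {He,B,C,N}; column 6 has {He,N}; the diagonal has {H,He,Li,B,C,N} → Be.
Cell (r6,c7): row 6 has {He,Be,B,C,N}; column 7 has {H,He,B,C} → Li.
Cell (r7,c3): row 7 has {H,He,Li,C,N}; column 3 has {He,Li,Be,N} → B.
Cell (r1,c4): row 1 has {Li,Be,B}; column 4 has {H,Li,Be,B,C,N} → He.
Cell (r1,c7): row 1 has {He,Li,Be,B}; column 7 has {H,He,Li,B,C} → N.
Cell (r3,c5): row 3 has {H,Li,Be,N}; column 5 has {H,Li,Be,B,C,N} → He.
Cell (r4,c7): row 4 has {He,B,N}; column 7 has {H,He,Li,B,C,N} → Be.
Cell (r5,c3): row 5 has {H,He,Li,Be,N}; column 3 has {He,Li,Be,B,N} → C.
Cell (r5,c6): row 5 has {H,He,Li,Be,C,N}; column 6 has {He,Be,N} → B.
Cell (r6,c3): row 6 has {He,Li,Be,B,C,N}; column 3 has {He,Li,Be,B,C,N} → H.
Cell (r7,c1): row 7 has {H,He,Li,B,C,N}; column 1 has {H,He,Li,N} → Be.
Cell (r3,c6): row 3 has {H,He,Li,Be,N}; column 6 has {He,Be,B,N} → C.
Cell (r4,c1): row 4 has {He,Be,B,N}; column 1 has {H,He,Li,Be,N} → C.
Cell (r4,c2): row 4 has {He,Be,B,C,N}; column 2 has {He,Li,Be,B,N} → H.
Cell (r4,c6): row 4 has {H,He,Be,B,C,N}; column 6 has {He,Be,B,C,N} → Li.
Cell (r1,c2): row 1 has {He,Li,Be,B,N}; column 2 has {H,He,Li,Be,B,N} → C.
Cell (r1,c6): row 1 has {He,Li,Be,B,C,N}; column 6 has {He,Li,Be,B,C,N} → H.
Cell (r3,c1): row 3 has {H,He,Li,Be,C,N}; column 1 has {H,He,Li,Be,C,N} → B.

Li C Be He B H N / H He Li C Be N B / B Li N Be He C H / C H He B N Li Be / N Be C Li H B He / He B H N C Be Li / Be N B H Li He C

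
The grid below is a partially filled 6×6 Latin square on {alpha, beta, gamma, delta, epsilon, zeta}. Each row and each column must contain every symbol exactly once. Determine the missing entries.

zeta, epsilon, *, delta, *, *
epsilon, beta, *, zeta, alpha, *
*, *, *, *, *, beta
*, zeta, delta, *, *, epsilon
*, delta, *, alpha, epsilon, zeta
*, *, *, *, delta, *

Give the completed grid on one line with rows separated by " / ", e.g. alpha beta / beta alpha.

zeta epsilon alpha delta beta gamma / epsilon beta gamma zeta alpha delta / delta alpha epsilon gamma zeta beta / alpha zeta delta beta gamma epsilon / gamma delta beta alpha epsilon zeta / beta gamma zeta epsilon delta alpha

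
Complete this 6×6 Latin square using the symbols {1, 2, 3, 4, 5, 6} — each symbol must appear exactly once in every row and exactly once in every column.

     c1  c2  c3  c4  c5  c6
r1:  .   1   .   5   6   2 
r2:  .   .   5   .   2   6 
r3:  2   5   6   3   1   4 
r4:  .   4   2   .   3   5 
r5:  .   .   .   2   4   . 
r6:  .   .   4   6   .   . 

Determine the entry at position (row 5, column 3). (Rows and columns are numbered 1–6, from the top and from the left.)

1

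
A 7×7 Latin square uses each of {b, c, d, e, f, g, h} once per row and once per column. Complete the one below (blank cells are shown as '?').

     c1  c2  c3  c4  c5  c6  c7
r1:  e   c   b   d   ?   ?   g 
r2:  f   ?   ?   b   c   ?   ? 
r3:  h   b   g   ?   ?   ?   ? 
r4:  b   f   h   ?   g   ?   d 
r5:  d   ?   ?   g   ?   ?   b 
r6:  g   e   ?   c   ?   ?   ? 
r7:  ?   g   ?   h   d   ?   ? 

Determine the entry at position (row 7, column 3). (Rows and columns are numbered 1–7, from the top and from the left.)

f

Cell (r4,c4): row 4 has {b,d,f,g,h}; column 4 has {b,c,d,g,h} → e.
Cell (r4,c6): row 4 has {b,d,e,f,g,h}; column 6 is empty so far → c.
Cell (r5,c2): row 5 has {b,d,g}; column 2 has {b,c,e,f,g} → h.
Cell (r7,c1): row 7 has {d,g,h}; column 1 has {b,d,e,f,g,h} → c.
Cell (r2,c2): row 2 has {b,c,f}; column 2 has {b,c,e,f,g,h} → d.
Cell (r2,c3): row 2 has {b,c,d,f}; column 3 has {b,g,h} → e.
Cell (r2,c7): row 2 has {b,c,d,e,f}; column 7 has {b,d,g} → h.
Cell (r3,c4): row 3 has {b,g,h}; column 4 has {b,c,d,e,g,h} → f.
Cell (r3,c5): row 3 has {b,f,g,h}; column 5 has {c,d,g} → e.
Cell (r3,c6): row 3 has {b,e,f,g,h}; column 6 has {c} → d.
Cell (r3,c7): row 3 has {b,d,e,f,g,h}; column 7 has {b,d,g,h} → c.
Cell (r5,c5): row 5 has {b,d,g,h}; column 5 has {c,d,e,g} → f.
Cell (r5,c6): row 5 has {b,d,f,g,h}; column 6 has {c,d} → e.
Cell (r6,c7): row 6 has {c,e,g}; column 7 has {b,c,d,g,h} → f.
Cell (r7,c3): row 7 has {c,d,g,h}; column 3 has {b,e,g,h} → f.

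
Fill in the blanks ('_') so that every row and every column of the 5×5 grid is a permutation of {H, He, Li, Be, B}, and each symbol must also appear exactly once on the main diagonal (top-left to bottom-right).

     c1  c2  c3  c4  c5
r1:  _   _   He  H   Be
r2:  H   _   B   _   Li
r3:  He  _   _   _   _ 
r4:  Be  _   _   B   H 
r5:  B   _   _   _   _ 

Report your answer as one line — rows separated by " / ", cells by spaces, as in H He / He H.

Li B He H Be / H Be B He Li / He Li H Be B / Be He Li B H / B H Be Li He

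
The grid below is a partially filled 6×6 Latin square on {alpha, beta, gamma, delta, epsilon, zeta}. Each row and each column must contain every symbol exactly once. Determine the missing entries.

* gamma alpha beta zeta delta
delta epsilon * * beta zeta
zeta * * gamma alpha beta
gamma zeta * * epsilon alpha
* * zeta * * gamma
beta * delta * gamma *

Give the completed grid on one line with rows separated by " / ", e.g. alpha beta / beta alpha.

epsilon gamma alpha beta zeta delta / delta epsilon gamma alpha beta zeta / zeta delta epsilon gamma alpha beta / gamma zeta beta delta epsilon alpha / alpha beta zeta epsilon delta gamma / beta alpha delta zeta gamma epsilon

row 1 has {alpha,beta,gamma,delta,zeta}; column 1 has {beta,gamma,delta,zeta} — only epsilon is left for (r1,c1).
row 2 has {beta,delta,epsilon,zeta}; column 3 has {alpha,delta,zeta} — only gamma is left for (r2,c3).
row 2 has {beta,gamma,delta,epsilon,zeta}; column 4 has {beta,gamma} — only alpha is left for (r2,c4).
row 3 has {alpha,beta,gamma,zeta}; column 2 has {gamma,epsilon,zeta} — only delta is left for (r3,c2).
row 3 has {alpha,beta,gamma,delta,zeta}; column 3 has {alpha,gamma,delta,zeta} — only epsilon is left for (r3,c3).
row 4 has {alpha,gamma,epsilon,zeta}; column 3 has {alpha,gamma,delta,epsilon,zeta} — only beta is left for (r4,c3).
row 4 has {alpha,beta,gamma,epsilon,zeta}; column 4 has {alpha,beta,gamma} — only delta is left for (r4,c4).
row 5 has {gamma,zeta}; column 1 has {beta,gamma,delta,epsilon,zeta} — only alpha is left for (r5,c1).
row 5 has {alpha,gamma,zeta}; column 2 has {gamma,delta,epsilon,zeta} — only beta is left for (r5,c2).
row 5 has {alpha,beta,gamma,zeta}; column 4 has {alpha,beta,gamma,delta} — only epsilon is left for (r5,c4).
row 5 has {alpha,beta,gamma,epsilon,zeta}; column 5 has {alpha,beta,gamma,epsilon,zeta} — only delta is left for (r5,c5).
row 6 has {beta,gamma,delta}; column 2 has {beta,gamma,delta,epsilon,zeta} — only alpha is left for (r6,c2).
row 6 has {alpha,beta,gamma,delta}; column 4 has {alpha,beta,gamma,delta,epsilon} — only zeta is left for (r6,c4).
row 6 has {alpha,beta,gamma,delta,zeta}; column 6 has {alpha,beta,gamma,delta,zeta} — only epsilon is left for (r6,c6).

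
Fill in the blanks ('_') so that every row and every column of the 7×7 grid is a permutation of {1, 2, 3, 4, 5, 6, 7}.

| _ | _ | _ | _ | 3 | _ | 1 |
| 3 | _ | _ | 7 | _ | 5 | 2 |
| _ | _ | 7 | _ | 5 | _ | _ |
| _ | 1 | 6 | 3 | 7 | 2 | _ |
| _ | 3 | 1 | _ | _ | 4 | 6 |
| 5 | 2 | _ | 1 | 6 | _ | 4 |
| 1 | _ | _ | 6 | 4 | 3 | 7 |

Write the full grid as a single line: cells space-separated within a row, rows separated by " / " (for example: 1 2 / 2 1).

2 7 5 4 3 6 1 / 3 6 4 7 1 5 2 / 6 4 7 2 5 1 3 / 4 1 6 3 7 2 5 / 7 3 1 5 2 4 6 / 5 2 3 1 6 7 4 / 1 5 2 6 4 3 7

Cell (r2,c3): row 2 has {2,3,5,7}; column 3 has {1,6,7} → 4.
Cell (r2,c5): row 2 has {2,3,4,5,7}; column 5 has {3,4,5,6,7} → 1.
Cell (r3,c7): row 3 has {5,7}; column 7 has {1,2,4,6,7} → 3.
Cell (r4,c1): row 4 has {1,2,3,6,7}; column 1 has {1,3,5} → 4.
Cell (r4,c7): row 4 has {1,2,3,4,6,7}; column 7 has {1,2,3,4,6,7} → 5.
Cell (r5,c5): row 5 has {1,3,4,6}; column 5 has {1,3,4,5,6,7} → 2.
Cell (r6,c3): row 6 has {1,2,4,5,6}; column 3 has {1,4,6,7} → 3.
Cell (r6,c6): row 6 has {1,2,3,4,5,6}; column 6 has {2,3,4,5} → 7.
Cell (r7,c2): row 7 has {1,3,4,6,7}; column 2 has {1,2,3} → 5.
Cell (r7,c3): row 7 has {1,3,4,5,6,7}; column 3 has {1,3,4,6,7} → 2.
Cell (r1,c3): row 1 has {1,3}; column 3 has {1,2,3,4,6,7} → 5.
Cell (r1,c6): row 1 has {1,3,5}; column 6 has {2,3,4,5,7} → 6.
Cell (r2,c2): row 2 has {1,2,3,4,5,7}; column 2 has {1,2,3,5} → 6.
Cell (r3,c2): row 3 has {3,5,7}; column 2 has {1,2,3,5,6} → 4.
Cell (r3,c4): row 3 has {3,4,5,7}; column 4 has {1,3,6,7} → 2.
Cell (r3,c6): row 3 has {2,3,4,5,7}; column 6 has {2,3,4,5,6,7} → 1.
Cell (r5,c1): row 5 has {1,2,3,4,6}; column 1 has {1,3,4,5} → 7.
Cell (r5,c4): row 5 has {1,2,3,4,6,7}; column 4 has {1,2,3,6,7} → 5.
Cell (r1,c1): row 1 has {1,3,5,6}; column 1 has {1,3,4,5,7} → 2.
Cell (r1,c2): row 1 has {1,2,3,5,6}; column 2 has {1,2,3,4,5,6} → 7.
Cell (r1,c4): row 1 has {1,2,3,5,6,7}; column 4 has {1,2,3,5,6,7} → 4.
Cell (r3,c1): row 3 has {1,2,3,4,5,7}; column 1 has {1,2,3,4,5,7} → 6.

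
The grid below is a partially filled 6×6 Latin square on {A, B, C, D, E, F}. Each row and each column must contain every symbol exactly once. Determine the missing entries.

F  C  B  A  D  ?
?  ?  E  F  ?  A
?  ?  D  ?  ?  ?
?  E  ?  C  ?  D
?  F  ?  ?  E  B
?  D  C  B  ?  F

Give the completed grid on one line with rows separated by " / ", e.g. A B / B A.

F C B A D E / D B E F C A / B A D E F C / A E F C B D / C F A D E B / E D C B A F

Cell (r1,c6): row 1 has {A,B,C,D,F}; column 6 has {A,B,D,F} → E.
Cell (r2,c2): row 2 has {A,E,F}; column 2 has {C,D,E,F} → B.
Cell (r2,c5): row 2 has {A,B,E,F}; column 5 has {D,E} → C.
Cell (r3,c2): row 3 has {D}; column 2 has {B,C,D,E,F} → A.
Cell (r3,c4): row 3 has {A,D}; column 4 has {A,B,C,F} → E.
Cell (r3,c6): row 3 has {A,D,E}; column 6 has {A,B,D,E,F} → C.
Cell (r5,c3): row 5 has {B,E,F}; column 3 has {B,C,D,E} → A.
Cell (r5,c4): row 5 has {A,B,E,F}; column 4 has {A,B,C,E,F} → D.
Cell (r6,c5): row 6 has {B,C,D,F}; column 5 has {C,D,E} → A.
Cell (r2,c1): row 2 has {A,B,C,E,F}; column 1 has {F} → D.
Cell (r3,c1): row 3 has {A,C,D,E}; column 1 has {D,F} → B.
Cell (r3,c5): row 3 has {A,B,C,D,E}; column 5 has {A,C,D,E} → F.
Cell (r4,c1): row 4 has {C,D,E}; column 1 has {B,D,F} → A.
Cell (r4,c3): row 4 has {A,C,D,E}; column 3 has {A,B,C,D,E} → F.
Cell (r4,c5): row 4 has {A,C,D,E,F}; column 5 has {A,C,D,E,F} → B.
Cell (r5,c1): row 5 has {A,B,D,E,F}; column 1 has {A,B,D,F} → C.
Cell (r6,c1): row 6 has {A,B,C,D,F}; column 1 has {A,B,C,D,F} → E.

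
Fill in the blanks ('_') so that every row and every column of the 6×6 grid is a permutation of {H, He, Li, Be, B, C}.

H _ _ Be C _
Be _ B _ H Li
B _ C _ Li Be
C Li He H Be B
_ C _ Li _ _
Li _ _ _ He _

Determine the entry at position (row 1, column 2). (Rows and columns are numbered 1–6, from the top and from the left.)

B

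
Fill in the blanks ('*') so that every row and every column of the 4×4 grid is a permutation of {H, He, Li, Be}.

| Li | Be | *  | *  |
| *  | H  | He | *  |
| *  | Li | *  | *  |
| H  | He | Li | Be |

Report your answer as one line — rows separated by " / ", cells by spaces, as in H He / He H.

(r1,c3) = H
(r1,c4) = He
(r2,c1) = Be
(r2,c4) = Li
(r3,c1) = He
(r3,c3) = Be
(r3,c4) = H

Li Be H He / Be H He Li / He Li Be H / H He Li Be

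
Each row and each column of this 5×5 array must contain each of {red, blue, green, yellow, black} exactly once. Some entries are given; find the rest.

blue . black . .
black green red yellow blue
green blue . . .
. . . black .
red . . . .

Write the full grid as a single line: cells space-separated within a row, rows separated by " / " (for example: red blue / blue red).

blue yellow black green red / black green red yellow blue / green blue yellow red black / yellow red blue black green / red black green blue yellow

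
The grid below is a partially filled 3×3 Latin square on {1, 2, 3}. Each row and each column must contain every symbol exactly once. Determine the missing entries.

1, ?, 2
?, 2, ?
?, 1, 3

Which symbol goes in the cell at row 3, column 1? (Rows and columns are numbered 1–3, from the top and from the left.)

2

(r1,c2) = 3
(r2,c1) = 3
(r2,c3) = 1
(r3,c1) = 2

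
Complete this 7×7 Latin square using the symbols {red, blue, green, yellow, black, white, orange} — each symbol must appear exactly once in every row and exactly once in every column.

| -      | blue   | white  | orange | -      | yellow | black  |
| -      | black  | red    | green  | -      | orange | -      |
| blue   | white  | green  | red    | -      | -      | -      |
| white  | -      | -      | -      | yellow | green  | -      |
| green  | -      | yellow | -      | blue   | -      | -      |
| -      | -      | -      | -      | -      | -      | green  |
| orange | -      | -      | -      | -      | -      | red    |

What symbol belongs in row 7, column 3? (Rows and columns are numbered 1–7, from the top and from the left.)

blue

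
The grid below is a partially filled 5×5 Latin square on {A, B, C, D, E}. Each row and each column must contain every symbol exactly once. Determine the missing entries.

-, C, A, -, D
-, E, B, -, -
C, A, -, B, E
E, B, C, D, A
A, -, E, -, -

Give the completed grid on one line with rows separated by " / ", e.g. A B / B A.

(r1,c1): row 1 has {A,C,D}; column 1 has {A,C,E}, so it must be B.
(r1,c4): row 1 has {A,B,C,D}; column 4 has {B,D}, so it must be E.
(r2,c1): row 2 has {B,E}; column 1 has {A,B,C,E}, so it must be D.
(r2,c5): row 2 has {B,D,E}; column 5 has {A,D,E}, so it must be C.
(r3,c3): row 3 has {A,B,C,E}; column 3 has {A,B,C,E}, so it must be D.
(r5,c2): row 5 has {A,E}; column 2 has {A,B,C,E}, so it must be D.
(r5,c4): row 5 has {A,D,E}; column 4 has {B,D,E}, so it must be C.
(r5,c5): row 5 has {A,C,D,E}; column 5 has {A,C,D,E}, so it must be B.
(r2,c4): row 2 has {B,C,D,E}; column 4 has {B,C,D,E}, so it must be A.

B C A E D / D E B A C / C A D B E / E B C D A / A D E C B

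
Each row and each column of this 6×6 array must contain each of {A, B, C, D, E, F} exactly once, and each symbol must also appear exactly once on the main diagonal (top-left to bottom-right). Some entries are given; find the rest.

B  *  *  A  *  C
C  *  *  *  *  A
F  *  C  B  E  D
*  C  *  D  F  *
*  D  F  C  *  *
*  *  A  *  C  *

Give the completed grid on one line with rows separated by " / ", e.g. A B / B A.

B F E A D C / C E D F B A / F A C B E D / A C B D F E / E D F C A B / D B A E C F

At row 1, column 5: row 1 has {A,B,C}; column 5 has {C,E,F}; that leaves D.
At row 2, column 5: row 2 has {A,C}; column 5 has {C,D,E,F}; that leaves B.
At row 3, column 2: row 3 has {B,C,D,E,F}; column 2 has {C,D}; that leaves A.
At row 5, column 5: row 5 has {C,D,F}; column 5 has {B,C,D,E,F}; the diagonal has {B,C,D}; that leaves A.
At row 1, column 3: row 1 has {A,B,C,D}; column 3 has {A,C,F}; that leaves E.
At row 2, column 3: row 2 has {A,B,C}; column 3 has {A,C,E,F}; that leaves D.
At row 4, column 3: row 4 has {C,D,F}; column 3 has {A,C,D,E,F}; that leaves B.
At row 4, column 6: row 4 has {B,C,D,F}; column 6 has {A,C,D}; that leaves E.
At row 5, column 1: row 5 has {A,C,D,F}; column 1 has {B,C,F}; that leaves E.
At row 5, column 6: row 5 has {A,C,D,E,F}; column 6 has {A,C,D,E}; that leaves B.
At row 6, column 1: row 6 has {A,C}; column 1 has {B,C,E,F}; that leaves D.
At row 6, column 6: row 6 has {A,C,D}; column 6 has {A,B,C,D,E}; the diagonal has {A,B,C,D}; that leaves F.
At row 1, column 2: row 1 has {A,B,C,D,E}; column 2 has {A,C,D}; that leaves F.
At row 2, column 2: row 2 has {A,B,C,D}; column 2 has {A,C,D,F}; the diagonal has {A,B,C,D,F}; that leaves E.
At row 2, column 4: row 2 has {A,B,C,D,E}; column 4 has {A,B,C,D}; that leaves F.
At row 4, column 1: row 4 has {B,C,D,E,F}; column 1 has {B,C,D,E,F}; that leaves A.
At row 6, column 2: row 6 has {A,C,D,F}; column 2 has {A,C,D,E,F}; that leaves B.
At row 6, column 4: row 6 has {A,B,C,D,F}; column 4 has {A,B,C,D,F}; that leaves E.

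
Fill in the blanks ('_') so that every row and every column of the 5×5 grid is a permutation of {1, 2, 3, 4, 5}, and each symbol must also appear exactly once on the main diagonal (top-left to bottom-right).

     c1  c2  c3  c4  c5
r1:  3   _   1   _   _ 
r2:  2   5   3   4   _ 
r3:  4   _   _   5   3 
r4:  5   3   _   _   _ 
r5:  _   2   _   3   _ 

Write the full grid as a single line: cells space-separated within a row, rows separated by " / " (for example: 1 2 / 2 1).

3 4 1 2 5 / 2 5 3 4 1 / 4 1 2 5 3 / 5 3 4 1 2 / 1 2 5 3 4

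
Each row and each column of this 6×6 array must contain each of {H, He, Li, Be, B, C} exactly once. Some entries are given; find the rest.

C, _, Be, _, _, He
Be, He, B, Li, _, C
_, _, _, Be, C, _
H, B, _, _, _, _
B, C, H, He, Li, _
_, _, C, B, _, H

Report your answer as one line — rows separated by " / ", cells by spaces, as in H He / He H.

(r1,c4) = H
(r1,c5) = B
(r2,c5) = H
(r4,c4) = C
(r5,c6) = Be
(r1,c2) = Li
(r3,c2) = H
(r4,c6) = Li
(r6,c2) = Be
(r6,c5) = He
(r3,c6) = B
(r4,c3) = He
(r4,c5) = Be
(r6,c1) = Li
(r3,c1) = He
(r3,c3) = Li

C Li Be H B He / Be He B Li H C / He H Li Be C B / H B He C Be Li / B C H He Li Be / Li Be C B He H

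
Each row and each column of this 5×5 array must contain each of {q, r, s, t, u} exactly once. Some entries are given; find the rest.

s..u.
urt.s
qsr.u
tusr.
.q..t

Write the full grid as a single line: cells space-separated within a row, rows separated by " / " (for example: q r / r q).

s t q u r / u r t q s / q s r t u / t u s r q / r q u s t

row 1 has {s,u}; column 2 has {q,r,s,u} — only t is left for (r1,c2).
row 1 has {s,t,u}; column 3 has {r,s,t} — only q is left for (r1,c3).
row 1 has {q,s,t,u}; column 5 has {s,t,u} — only r is left for (r1,c5).
row 2 has {r,s,t,u}; column 4 has {r,u} — only q is left for (r2,c4).
row 3 has {q,r,s,u}; column 4 has {q,r,u} — only t is left for (r3,c4).
row 4 has {r,s,t,u}; column 5 has {r,s,t,u} — only q is left for (r4,c5).
row 5 has {q,t}; column 1 has {q,s,t,u} — only r is left for (r5,c1).
row 5 has {q,r,t}; column 3 has {q,r,s,t} — only u is left for (r5,c3).
row 5 has {q,r,t,u}; column 4 has {q,r,t,u} — only s is left for (r5,c4).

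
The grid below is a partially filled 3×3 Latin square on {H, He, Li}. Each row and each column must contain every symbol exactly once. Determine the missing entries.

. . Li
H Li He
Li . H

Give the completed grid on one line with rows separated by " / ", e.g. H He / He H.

Cell (r1,c1): row 1 has {Li}; column 1 has {H,Li} → He.
Cell (r1,c2): row 1 has {He,Li}; column 2 has {Li} → H.
Cell (r3,c2): row 3 has {H,Li}; column 2 has {H,Li} → He.

He H Li / H Li He / Li He H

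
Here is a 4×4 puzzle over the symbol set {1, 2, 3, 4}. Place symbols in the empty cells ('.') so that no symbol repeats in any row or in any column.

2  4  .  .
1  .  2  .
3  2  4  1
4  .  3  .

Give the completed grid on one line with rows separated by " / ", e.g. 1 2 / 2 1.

(r1,c3): row 1 has {2,4}; column 3 has {2,3,4}, so it must be 1.
(r1,c4): row 1 has {1,2,4}; column 4 has {1}, so it must be 3.
(r2,c2): row 2 has {1,2}; column 2 has {2,4}, so it must be 3.
(r2,c4): row 2 has {1,2,3}; column 4 has {1,3}, so it must be 4.
(r4,c2): row 4 has {3,4}; column 2 has {2,3,4}, so it must be 1.
(r4,c4): row 4 has {1,3,4}; column 4 has {1,3,4}, so it must be 2.

2 4 1 3 / 1 3 2 4 / 3 2 4 1 / 4 1 3 2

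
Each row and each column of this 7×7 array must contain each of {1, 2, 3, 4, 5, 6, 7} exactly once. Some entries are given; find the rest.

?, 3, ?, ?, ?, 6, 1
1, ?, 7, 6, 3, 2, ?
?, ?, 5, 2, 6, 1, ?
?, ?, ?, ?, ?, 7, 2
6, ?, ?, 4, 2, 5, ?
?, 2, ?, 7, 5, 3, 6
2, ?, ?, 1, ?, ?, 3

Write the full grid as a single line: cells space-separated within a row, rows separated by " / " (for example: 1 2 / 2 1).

(r1,c4) = 5
(r4,c4) = 3
(r5,c7) = 7
(r6,c1) = 4
(r6,c3) = 1
(r7,c6) = 4
(r1,c1) = 7
(r1,c5) = 4
(r3,c1) = 3
(r3,c7) = 4
(r4,c1) = 5
(r4,c5) = 1
(r5,c2) = 1
(r5,c3) = 3
(r7,c3) = 6
(r7,c5) = 7
(r1,c3) = 2
(r2,c7) = 5
(r3,c2) = 7
(r4,c3) = 4
(r7,c2) = 5
(r2,c2) = 4
(r4,c2) = 6

7 3 2 5 4 6 1 / 1 4 7 6 3 2 5 / 3 7 5 2 6 1 4 / 5 6 4 3 1 7 2 / 6 1 3 4 2 5 7 / 4 2 1 7 5 3 6 / 2 5 6 1 7 4 3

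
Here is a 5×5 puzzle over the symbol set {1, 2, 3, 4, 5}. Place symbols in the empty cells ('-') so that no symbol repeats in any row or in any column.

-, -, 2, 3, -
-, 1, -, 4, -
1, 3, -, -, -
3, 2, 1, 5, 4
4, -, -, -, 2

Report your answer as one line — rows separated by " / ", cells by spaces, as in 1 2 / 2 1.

5 4 2 3 1 / 2 1 5 4 3 / 1 3 4 2 5 / 3 2 1 5 4 / 4 5 3 1 2

Cell (r1,c1): row 1 has {2,3}; column 1 has {1,3,4} → 5.
Cell (r1,c2): row 1 has {2,3,5}; column 2 has {1,2,3} → 4.
Cell (r1,c5): row 1 has {2,3,4,5}; column 5 has {2,4} → 1.
Cell (r2,c1): row 2 has {1,4}; column 1 has {1,3,4,5} → 2.
Cell (r3,c4): row 3 has {1,3}; column 4 has {3,4,5} → 2.
Cell (r3,c5): row 3 has {1,2,3}; column 5 has {1,2,4} → 5.
Cell (r5,c2): row 5 has {2,4}; column 2 has {1,2,3,4} → 5.
Cell (r5,c3): row 5 has {2,4,5}; column 3 has {1,2} → 3.
Cell (r5,c4): row 5 has {2,3,4,5}; column 4 has {2,3,4,5} → 1.
Cell (r2,c3): row 2 has {1,2,4}; column 3 has {1,2,3} → 5.
Cell (r2,c5): row 2 has {1,2,4,5}; column 5 has {1,2,4,5} → 3.
Cell (r3,c3): row 3 has {1,2,3,5}; column 3 has {1,2,3,5} → 4.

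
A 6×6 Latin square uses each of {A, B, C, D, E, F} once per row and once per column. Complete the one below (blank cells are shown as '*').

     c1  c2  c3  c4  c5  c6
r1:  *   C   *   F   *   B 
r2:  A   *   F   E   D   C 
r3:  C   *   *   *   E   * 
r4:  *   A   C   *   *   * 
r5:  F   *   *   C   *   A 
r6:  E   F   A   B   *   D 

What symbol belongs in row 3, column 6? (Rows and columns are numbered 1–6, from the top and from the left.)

F

At row 1, column 1: row 1 has {B,C,F}; column 1 has {A,C,E,F}; that leaves D.
At row 1, column 3: row 1 has {B,C,D,F}; column 3 has {A,C,F}; that leaves E.
At row 1, column 5: row 1 has {B,C,D,E,F}; column 5 has {D,E}; that leaves A.
At row 2, column 2: row 2 has {A,C,D,E,F}; column 2 has {A,C,F}; that leaves B.
At row 3, column 2: row 3 has {C,E}; column 2 has {A,B,C,F}; that leaves D.
At row 3, column 3: row 3 has {C,D,E}; column 3 has {A,C,E,F}; that leaves B.
At row 3, column 4: row 3 has {B,C,D,E}; column 4 has {B,C,E,F}; that leaves A.
At row 3, column 6: row 3 has {A,B,C,D,E}; column 6 has {A,B,C,D}; that leaves F.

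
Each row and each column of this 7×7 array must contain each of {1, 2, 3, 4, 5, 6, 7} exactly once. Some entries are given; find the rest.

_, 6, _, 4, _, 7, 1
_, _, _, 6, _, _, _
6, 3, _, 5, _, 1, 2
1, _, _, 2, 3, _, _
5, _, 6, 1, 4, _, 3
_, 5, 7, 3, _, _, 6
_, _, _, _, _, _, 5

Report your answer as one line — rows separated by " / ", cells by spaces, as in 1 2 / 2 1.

3 6 2 4 5 7 1 / 7 1 3 6 2 5 4 / 6 3 4 5 7 1 2 / 1 4 5 2 3 6 7 / 5 7 6 1 4 2 3 / 2 5 7 3 1 4 6 / 4 2 1 7 6 3 5

(r3,c3) = 4
(r3,c5) = 7
(r4,c3) = 5
(r5,c6) = 2
(r6,c6) = 4
(r7,c4) = 7
(r4,c6) = 6
(r5,c2) = 7
(r6,c1) = 2
(r6,c5) = 1
(r7,c6) = 3
(r1,c1) = 3
(r1,c3) = 2
(r1,c5) = 5
(r2,c5) = 2
(r2,c6) = 5
(r4,c2) = 4
(r4,c7) = 7
(r7,c1) = 4
(r7,c3) = 1
(r7,c5) = 6
(r2,c1) = 7
(r2,c2) = 1
(r2,c3) = 3
(r2,c7) = 4
(r7,c2) = 2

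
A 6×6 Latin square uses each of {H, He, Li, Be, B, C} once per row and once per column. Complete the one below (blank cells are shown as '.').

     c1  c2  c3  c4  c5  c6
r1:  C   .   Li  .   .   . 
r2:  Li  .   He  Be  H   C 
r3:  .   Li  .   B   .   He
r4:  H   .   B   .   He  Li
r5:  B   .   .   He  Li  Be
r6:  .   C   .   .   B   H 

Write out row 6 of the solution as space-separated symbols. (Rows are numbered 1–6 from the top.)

He C Be Li B H

(r1,c4): row 1 has {Li,C}; column 4 has {He,Be,B}, so it must be H.
(r1,c5): row 1 has {H,Li,C}; column 5 has {H,He,Li,B}, so it must be Be.
(r1,c6): row 1 has {H,Li,Be,C}; column 6 has {H,He,Li,Be,C}, so it must be B.
(r2,c2): row 2 has {H,He,Li,Be,C}; column 2 has {Li,C}, so it must be B.
(r3,c1): row 3 has {He,Li,B}; column 1 has {H,Li,B,C}, so it must be Be.
(r3,c5): row 3 has {He,Li,Be,B}; column 5 has {H,He,Li,Be,B}, so it must be C.
(r4,c2): row 4 has {H,He,Li,B}; column 2 has {Li,B,C}, so it must be Be.
(r4,c4): row 4 has {H,He,Li,Be,B}; column 4 has {H,He,Be,B}, so it must be C.
(r5,c2): row 5 has {He,Li,Be,B}; column 2 has {Li,Be,B,C}, so it must be H.
(r5,c3): row 5 has {H,He,Li,Be,B}; column 3 has {He,Li,B}, so it must be C.
(r6,c1): row 6 has {H,B,C}; column 1 has {H,Li,Be,B,C}, so it must be He.
(r6,c3): row 6 has {H,He,B,C}; column 3 has {He,Li,B,C}, so it must be Be.
(r6,c4): row 6 has {H,He,Be,B,C}; column 4 has {H,He,Be,B,C}, so it must be Li.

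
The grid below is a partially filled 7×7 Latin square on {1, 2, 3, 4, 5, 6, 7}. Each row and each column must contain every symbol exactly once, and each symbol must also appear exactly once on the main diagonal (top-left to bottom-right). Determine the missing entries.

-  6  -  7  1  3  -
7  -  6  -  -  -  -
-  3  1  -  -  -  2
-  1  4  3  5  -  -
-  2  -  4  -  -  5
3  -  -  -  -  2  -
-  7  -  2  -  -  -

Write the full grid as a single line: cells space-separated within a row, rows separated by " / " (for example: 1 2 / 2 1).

5 6 2 7 1 3 4 / 7 4 6 1 2 5 3 / 4 3 1 5 6 7 2 / 2 1 4 3 5 6 7 / 6 2 3 4 7 1 5 / 3 5 7 6 4 2 1 / 1 7 5 2 3 4 6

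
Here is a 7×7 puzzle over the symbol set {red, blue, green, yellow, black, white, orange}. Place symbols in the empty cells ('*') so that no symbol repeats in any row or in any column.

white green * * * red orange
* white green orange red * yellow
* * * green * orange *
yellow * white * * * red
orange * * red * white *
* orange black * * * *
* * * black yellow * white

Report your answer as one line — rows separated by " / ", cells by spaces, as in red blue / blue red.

white green blue yellow black red orange / blue white green orange red black yellow / black yellow red green white orange blue / yellow black white blue orange green red / orange blue yellow red green white black / red orange black white blue yellow green / green red orange black yellow blue white

(r4,c4) = blue
(r1,c4) = yellow
(r4,c2) = black
(r4,c6) = green
(r6,c4) = white
(r7,c6) = blue
(r1,c3) = blue
(r1,c5) = black
(r2,c6) = black
(r4,c5) = orange
(r5,c3) = yellow
(r6,c6) = yellow
(r7,c2) = red
(r7,c3) = orange
(r2,c1) = blue
(r3,c3) = red
(r5,c2) = blue
(r5,c5) = green
(r5,c7) = black
(r6,c5) = blue
(r6,c7) = green
(r7,c1) = green
(r3,c1) = black
(r3,c2) = yellow
(r3,c5) = white
(r3,c7) = blue
(r6,c1) = red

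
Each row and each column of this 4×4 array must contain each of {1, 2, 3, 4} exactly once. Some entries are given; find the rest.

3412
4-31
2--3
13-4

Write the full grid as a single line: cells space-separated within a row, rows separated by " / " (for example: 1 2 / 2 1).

3 4 1 2 / 4 2 3 1 / 2 1 4 3 / 1 3 2 4

(r2,c2) = 2
(r3,c2) = 1
(r3,c3) = 4
(r4,c3) = 2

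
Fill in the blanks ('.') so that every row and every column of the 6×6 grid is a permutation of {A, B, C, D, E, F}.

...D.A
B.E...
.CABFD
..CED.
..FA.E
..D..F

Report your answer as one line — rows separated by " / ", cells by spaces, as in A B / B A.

At row 1, column 3: row 1 has {A,D}; column 3 has {A,C,D,E,F}; that leaves B.
At row 2, column 6: row 2 has {B,E}; column 6 has {A,D,E,F}; that leaves C.
At row 3, column 1: row 3 has {A,B,C,D,F}; column 1 has {B}; that leaves E.
At row 4, column 6: row 4 has {C,D,E}; column 6 has {A,C,D,E,F}; that leaves B.
At row 6, column 4: row 6 has {D,F}; column 4 has {A,B,D,E}; that leaves C.
At row 2, column 4: row 2 has {B,C,E}; column 4 has {A,B,C,D,E}; that leaves F.
At row 2, column 5: row 2 has {B,C,E,F}; column 5 has {D,F}; that leaves A.
At row 6, column 1: row 6 has {C,D,F}; column 1 has {B,E}; that leaves A.
At row 2, column 2: row 2 has {A,B,C,E,F}; column 2 has {C}; that leaves D.
At row 4, column 1: row 4 has {B,C,D,E}; column 1 has {A,B,E}; that leaves F.
At row 4, column 2: row 4 has {B,C,D,E,F}; column 2 has {C,D}; that leaves A.
At row 5, column 2: row 5 has {A,E,F}; column 2 has {A,C,D}; that leaves B.
At row 5, column 5: row 5 has {A,B,E,F}; column 5 has {A,D,F}; that leaves C.
At row 6, column 2: row 6 has {A,C,D,F}; column 2 has {A,B,C,D}; that leaves E.
At row 6, column 5: row 6 has {A,C,D,E,F}; column 5 has {A,C,D,F}; that leaves B.
At row 1, column 1: row 1 has {A,B,D}; column 1 has {A,B,E,F}; that leaves C.
At row 1, column 2: row 1 has {A,B,C,D}; column 2 has {A,B,C,D,E}; that leaves F.
At row 1, column 5: row 1 has {A,B,C,D,F}; column 5 has {A,B,C,D,F}; that leaves E.
At row 5, column 1: row 5 has {A,B,C,E,F}; column 1 has {A,B,C,E,F}; that leaves D.

C F B D E A / B D E F A C / E C A B F D / F A C E D B / D B F A C E / A E D C B F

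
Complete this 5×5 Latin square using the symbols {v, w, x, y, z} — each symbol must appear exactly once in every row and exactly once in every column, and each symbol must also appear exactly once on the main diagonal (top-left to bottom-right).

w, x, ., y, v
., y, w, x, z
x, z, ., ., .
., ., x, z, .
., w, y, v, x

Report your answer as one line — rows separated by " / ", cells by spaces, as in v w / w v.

w x z y v / v y w x z / x z v w y / y v x z w / z w y v x

Cell (r1,c3): row 1 has {v,w,x,y}; column 3 has {w,x,y} → z.
Cell (r2,c1): row 2 has {w,x,y,z}; column 1 has {w,x} → v.
Cell (r3,c3): row 3 has {x,z}; column 3 has {w,x,y,z}; the diagonal has {w,x,y,z} → v.
Cell (r3,c4): row 3 has {v,x,z}; column 4 has {v,x,y,z} → w.
Cell (r3,c5): row 3 has {v,w,x,z}; column 5 has {v,x,z} → y.
Cell (r4,c1): row 4 has {x,z}; column 1 has {v,w,x} → y.
Cell (r4,c2): row 4 has {x,y,z}; column 2 has {w,x,y,z} → v.
Cell (r4,c5): row 4 has {v,x,y,z}; column 5 has {v,x,y,z} → w.
Cell (r5,c1): row 5 has {v,w,x,y}; column 1 has {v,w,x,y} → z.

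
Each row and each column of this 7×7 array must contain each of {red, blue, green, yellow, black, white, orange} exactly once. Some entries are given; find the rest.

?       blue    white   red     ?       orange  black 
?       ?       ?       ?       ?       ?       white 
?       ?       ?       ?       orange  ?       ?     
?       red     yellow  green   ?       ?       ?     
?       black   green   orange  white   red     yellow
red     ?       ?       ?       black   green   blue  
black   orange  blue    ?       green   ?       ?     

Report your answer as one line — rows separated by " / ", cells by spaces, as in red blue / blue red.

green blue white red yellow orange black / orange green black blue red yellow white / yellow white red black orange blue green / white red yellow green blue black orange / blue black green orange white red yellow / red yellow orange white black green blue / black orange blue yellow green white red

(r1,c5) = yellow
(r4,c5) = blue
(r4,c7) = orange
(r5,c1) = blue
(r6,c3) = orange
(r7,c7) = red
(r1,c1) = green
(r2,c5) = red
(r3,c7) = green
(r4,c1) = white
(r4,c6) = black
(r2,c3) = black
(r3,c1) = yellow
(r3,c2) = white
(r3,c3) = red
(r3,c6) = blue
(r6,c2) = yellow
(r6,c4) = white
(r7,c4) = yellow
(r7,c6) = white
(r2,c1) = orange
(r2,c2) = green
(r2,c4) = blue
(r2,c6) = yellow
(r3,c4) = black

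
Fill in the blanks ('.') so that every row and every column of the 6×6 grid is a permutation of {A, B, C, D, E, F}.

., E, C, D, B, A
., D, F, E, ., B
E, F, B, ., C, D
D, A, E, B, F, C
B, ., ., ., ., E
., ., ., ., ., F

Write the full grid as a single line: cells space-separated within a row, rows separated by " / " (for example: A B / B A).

F E C D B A / C D F E A B / E F B A C D / D A E B F C / B C A F D E / A B D C E F

Cell (r1,c1): row 1 has {A,B,C,D,E}; column 1 has {B,D,E} → F.
Cell (r2,c5): row 2 has {B,D,E,F}; column 5 has {B,C,F} → A.
Cell (r3,c4): row 3 has {B,C,D,E,F}; column 4 has {B,D,E} → A.
Cell (r5,c2): row 5 has {B,E}; column 2 has {A,D,E,F} → C.
Cell (r5,c4): row 5 has {B,C,E}; column 4 has {A,B,D,E} → F.
Cell (r5,c5): row 5 has {B,C,E,F}; column 5 has {A,B,C,F} → D.
Cell (r6,c2): row 6 has {F}; column 2 has {A,C,D,E,F} → B.
Cell (r6,c4): row 6 has {B,F}; column 4 has {A,B,D,E,F} → C.
Cell (r6,c5): row 6 has {B,C,F}; column 5 has {A,B,C,D,F} → E.
Cell (r2,c1): row 2 has {A,B,D,E,F}; column 1 has {B,D,E,F} → C.
Cell (r5,c3): row 5 has {B,C,D,E,F}; column 3 has {B,C,E,F} → A.
Cell (r6,c1): row 6 has {B,C,E,F}; column 1 has {B,C,D,E,F} → A.
Cell (r6,c3): row 6 has {A,B,C,E,F}; column 3 has {A,B,C,E,F} → D.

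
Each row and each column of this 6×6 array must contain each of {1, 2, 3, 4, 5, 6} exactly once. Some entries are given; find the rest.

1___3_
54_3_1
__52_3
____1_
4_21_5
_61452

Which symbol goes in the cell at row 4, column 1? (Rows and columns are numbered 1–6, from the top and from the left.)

2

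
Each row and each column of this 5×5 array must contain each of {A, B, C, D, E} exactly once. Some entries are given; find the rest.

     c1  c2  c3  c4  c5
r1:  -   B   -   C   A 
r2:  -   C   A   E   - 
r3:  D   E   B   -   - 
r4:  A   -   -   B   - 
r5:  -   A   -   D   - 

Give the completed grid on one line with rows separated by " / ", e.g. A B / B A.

E B D C A / B C A E D / D E B A C / A D C B E / C A E D B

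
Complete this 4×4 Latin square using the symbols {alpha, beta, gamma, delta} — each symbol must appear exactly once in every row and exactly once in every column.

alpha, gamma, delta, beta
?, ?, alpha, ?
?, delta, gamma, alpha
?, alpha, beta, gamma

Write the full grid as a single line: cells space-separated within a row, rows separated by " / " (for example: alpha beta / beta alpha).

(r2,c2): row 2 has {alpha}; column 2 has {alpha,gamma,delta}, so it must be beta.
(r2,c4): row 2 has {alpha,beta}; column 4 has {alpha,beta,gamma}, so it must be delta.
(r3,c1): row 3 has {alpha,gamma,delta}; column 1 has {alpha}, so it must be beta.
(r4,c1): row 4 has {alpha,beta,gamma}; column 1 has {alpha,beta}, so it must be delta.
(r2,c1): row 2 has {alpha,beta,delta}; column 1 has {alpha,beta,delta}, so it must be gamma.

alpha gamma delta beta / gamma beta alpha delta / beta delta gamma alpha / delta alpha beta gamma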